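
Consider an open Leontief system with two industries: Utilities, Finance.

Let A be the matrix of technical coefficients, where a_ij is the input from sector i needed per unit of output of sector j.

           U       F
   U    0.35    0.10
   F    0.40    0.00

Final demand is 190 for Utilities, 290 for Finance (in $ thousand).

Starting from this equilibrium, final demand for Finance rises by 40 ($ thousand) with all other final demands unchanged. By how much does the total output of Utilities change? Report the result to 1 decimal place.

I − A =
  [   0.65    -0.10]
  [  -0.40     1.00]
det(I−A) = (0.65)(1.00) − (-0.10)(-0.40) = 0.6100
adj(I−A) = [[1.00, 0.10], [0.40, 0.65]]
(I − A)⁻¹ = adj(I−A) / det(I−A) ≈
  [   1.6393     0.1639]
  [   0.6557     1.0656]
Δx = (I − A)⁻¹ Δd with Δd having +40 in the Finance component and 0 elsewhere.
So Δx_U = L_UF · (+40), where L_UF = adj(I−A)_UF / det(I−A) = 0.10 / 0.6100.
Δx_U = 0.10 × (+40) / 0.6100 = 4.00 / 0.6100 ≈ 6.6.

Δx_U = 6.6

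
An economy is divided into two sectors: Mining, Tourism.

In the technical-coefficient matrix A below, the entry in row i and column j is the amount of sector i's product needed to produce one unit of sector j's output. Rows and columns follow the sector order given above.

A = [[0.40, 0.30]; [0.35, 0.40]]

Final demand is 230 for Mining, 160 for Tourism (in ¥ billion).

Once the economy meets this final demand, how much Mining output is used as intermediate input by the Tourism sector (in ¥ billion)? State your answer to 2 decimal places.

I − A =
  [   0.60    -0.30]
  [  -0.35     0.60]
det(I−A) = (0.60)(0.60) − (-0.30)(-0.35) = 0.2550
adj(I−A) = [[0.60, 0.30], [0.35, 0.60]]
(I − A)⁻¹ = adj(I−A) / det(I−A) ≈
  [   2.3529     1.1765]
  [   1.3725     2.3529]
First solve x = (I − A)⁻¹ d = adj(I−A)·d / det(I−A); in particular x_2 = (0.35·230 + 0.60·160) / 0.2550 = 176.50 / 0.2550 ≈ 692.1569.
Intermediate flow from 1 to 2: z_12 = a_12 · x_2 = 0.30 × 176.50 / 0.2550 = 52.95 / 0.2550 ≈ 207.65.

z_12 = 207.65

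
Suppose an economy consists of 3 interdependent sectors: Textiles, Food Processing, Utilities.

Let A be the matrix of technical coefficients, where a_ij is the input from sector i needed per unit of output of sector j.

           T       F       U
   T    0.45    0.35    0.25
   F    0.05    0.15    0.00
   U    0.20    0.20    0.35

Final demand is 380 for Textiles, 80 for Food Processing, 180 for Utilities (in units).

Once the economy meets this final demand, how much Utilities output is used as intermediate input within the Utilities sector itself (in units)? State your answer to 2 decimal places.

I − A =
  [   0.55    -0.35    -0.25]
  [  -0.05     0.85     0.00]
  [  -0.20    -0.20     0.65]
Cofactors of I−A, C_ij = (−1)^(i+j)·(minor ij) (rows/columns in the sector order above):
  C_11 = (0.85)(0.65) − (0.00)(-0.20) = 0.5525
  C_12 = −[(-0.05)(0.65) − (0.00)(-0.20)] = 0.0325
  C_13 = (-0.05)(-0.20) − (0.85)(-0.20) = 0.1800
  C_21 = −[(-0.35)(0.65) − (-0.25)(-0.20)] = 0.2775
  C_22 = (0.55)(0.65) − (-0.25)(-0.20) = 0.3075
  C_23 = −[(0.55)(-0.20) − (-0.35)(-0.20)] = 0.1800
  C_31 = (-0.35)(0.00) − (-0.25)(0.85) = 0.2125
  C_32 = −[(0.55)(0.00) − (-0.25)(-0.05)] = 0.0125
  C_33 = (0.55)(0.85) − (-0.35)(-0.05) = 0.4500
det(I−A) = Σ_j (I−A)_1j·C_1j = (0.55)(0.5525) + (-0.35)(0.0325) + (-0.25)(0.1800) = 0.2475
adj(I−A) = Cᵀ =
  [ 0.5525   0.2775   0.2125]
  [ 0.0325   0.3075   0.0125]
  [ 0.1800   0.1800   0.4500]
(I − A)⁻¹ = adj(I−A) / det(I−A) ≈
  [   2.2323     1.1212     0.8586]
  [   0.1313     1.2424     0.0505]
  [   0.7273     0.7273     1.8182]
First solve x = (I − A)⁻¹ d = adj(I−A)·d / det(I−A); in particular x_U = (0.1800·380 + 0.1800·80 + 0.4500·180) / 0.2475 = 163.80 / 0.2475 ≈ 661.8182.
Intermediate flow from U to U: z_UU = a_UU · x_U = 0.35 × 163.80 / 0.2475 = 57.33 / 0.2475 ≈ 231.64.

z_UU = 231.64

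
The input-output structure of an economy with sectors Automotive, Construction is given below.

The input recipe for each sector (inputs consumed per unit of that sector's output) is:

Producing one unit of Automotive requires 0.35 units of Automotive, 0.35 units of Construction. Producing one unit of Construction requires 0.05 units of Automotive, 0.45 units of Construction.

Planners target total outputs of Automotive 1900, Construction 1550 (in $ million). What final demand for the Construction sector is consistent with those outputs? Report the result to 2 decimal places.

d_2 = 187.50

I − A =
  [   0.65    -0.05]
  [  -0.35     0.55]
d = (I − A) x:
  d_1 = (+0.65)·1900 + (-0.05)·1550 = 1157.50
  d_2 = (-0.35)·1900 + (+0.55)·1550 = 187.50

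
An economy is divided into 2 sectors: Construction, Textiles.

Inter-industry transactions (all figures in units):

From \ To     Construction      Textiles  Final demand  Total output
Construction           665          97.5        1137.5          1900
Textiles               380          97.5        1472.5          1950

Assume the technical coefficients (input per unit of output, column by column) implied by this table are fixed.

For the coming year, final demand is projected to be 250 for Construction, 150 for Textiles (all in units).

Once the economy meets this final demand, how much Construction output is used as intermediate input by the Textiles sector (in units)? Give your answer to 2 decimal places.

Technical coefficients a_ij = z_ij / X_j:
  a_CC = 665/1900 = 0.35, a_TC = 380/1900 = 0.20
  a_CT = 97.5/1950 = 0.05, a_TT = 97.5/1950 = 0.05
I − A =
  [   0.65    -0.05]
  [  -0.20     0.95]
det(I−A) = (0.65)(0.95) − (-0.05)(-0.20) = 0.6075
adj(I−A) = [[0.95, 0.05], [0.20, 0.65]]
(I − A)⁻¹ = adj(I−A) / det(I−A) ≈
  [   1.5638     0.0823]
  [   0.3292     1.0700]
First solve x = (I − A)⁻¹ d = adj(I−A)·d / det(I−A); in particular x_T = (0.20·250 + 0.65·150) / 0.6075 = 147.50 / 0.6075 ≈ 242.7984.
Intermediate flow from C to T: z_CT = a_CT · x_T = 0.05 × 147.50 / 0.6075 = 7.375 / 0.6075 ≈ 12.14.

z_CT = 12.14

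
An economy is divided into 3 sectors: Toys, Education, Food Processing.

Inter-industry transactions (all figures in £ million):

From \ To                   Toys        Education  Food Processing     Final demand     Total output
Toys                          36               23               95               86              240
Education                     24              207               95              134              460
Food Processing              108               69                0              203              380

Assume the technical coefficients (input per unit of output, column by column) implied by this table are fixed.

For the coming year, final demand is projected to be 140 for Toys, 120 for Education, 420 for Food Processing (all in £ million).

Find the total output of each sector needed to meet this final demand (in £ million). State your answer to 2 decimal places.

Technical coefficients a_ij = z_ij / X_j:
  a_11 = 36/240 = 0.15, a_21 = 24/240 = 0.10, a_31 = 108/240 = 0.45
  a_12 = 23/460 = 0.05, a_22 = 207/460 = 0.45, a_32 = 69/460 = 0.15
  a_13 = 95/380 = 0.25, a_23 = 95/380 = 0.25, a_33 = 0/380 = 0.00
I − A =
  [   0.85    -0.05    -0.25]
  [  -0.10     0.55    -0.25]
  [  -0.45    -0.15     1.00]
Cofactors of I−A, C_ij = (−1)^(i+j)·(minor ij) (rows/columns in the sector order above):
  C_11 = (0.55)(1.00) − (-0.25)(-0.15) = 0.5125
  C_12 = −[(-0.10)(1.00) − (-0.25)(-0.45)] = 0.2125
  C_13 = (-0.10)(-0.15) − (0.55)(-0.45) = 0.2625
  C_21 = −[(-0.05)(1.00) − (-0.25)(-0.15)] = 0.0875
  C_22 = (0.85)(1.00) − (-0.25)(-0.45) = 0.7375
  C_23 = −[(0.85)(-0.15) − (-0.05)(-0.45)] = 0.1500
  C_31 = (-0.05)(-0.25) − (-0.25)(0.55) = 0.1500
  C_32 = −[(0.85)(-0.25) − (-0.25)(-0.10)] = 0.2375
  C_33 = (0.85)(0.55) − (-0.05)(-0.10) = 0.4625
det(I−A) = Σ_j (I−A)_1j·C_1j = (0.85)(0.5125) + (-0.05)(0.2125) + (-0.25)(0.2625) = 0.359375
adj(I−A) = Cᵀ =
  [ 0.5125   0.0875   0.1500]
  [ 0.2125   0.7375   0.2375]
  [ 0.2625   0.1500   0.4625]
(I − A)⁻¹ = adj(I−A) / det(I−A) ≈
  [   1.4261     0.2435     0.4174]
  [   0.5913     2.0522     0.6609]
  [   0.7304     0.4174     1.2870]
x = (I − A)⁻¹ d = adj(I−A)·d / det(I−A), with det(I−A) = 0.359375:
  x_1 = (0.5125·140 + 0.0875·120 + 0.1500·420) / 0.359375 = 145.25 / 0.359375 ≈ 404.17
  x_2 = (0.2125·140 + 0.7375·120 + 0.2375·420) / 0.359375 = 218.00 / 0.359375 ≈ 606.61
  x_3 = (0.2625·140 + 0.1500·120 + 0.4625·420) / 0.359375 = 249.00 / 0.359375 ≈ 692.87

x_1 = 404.17, x_2 = 606.61, x_3 = 692.87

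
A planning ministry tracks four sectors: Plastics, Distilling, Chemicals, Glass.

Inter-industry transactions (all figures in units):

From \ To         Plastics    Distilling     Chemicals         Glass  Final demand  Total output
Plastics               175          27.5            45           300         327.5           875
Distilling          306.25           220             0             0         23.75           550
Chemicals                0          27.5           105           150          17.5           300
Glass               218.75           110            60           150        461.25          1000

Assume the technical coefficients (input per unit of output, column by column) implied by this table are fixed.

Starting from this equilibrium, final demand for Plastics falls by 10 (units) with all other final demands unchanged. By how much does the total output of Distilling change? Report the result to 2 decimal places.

Technical coefficients a_ij = z_ij / X_j:
  a_PP = 175/875 = 0.20, a_DP = 306.25/875 = 0.35, a_CP = 0/875 = 0.00, a_GP = 218.75/875 = 0.25
  a_PD = 27.5/550 = 0.05, a_DD = 220/550 = 0.40, a_CD = 27.5/550 = 0.05, a_GD = 110/550 = 0.20
  a_PC = 45/300 = 0.15, a_DC = 0/300 = 0.00, a_CC = 105/300 = 0.35, a_GC = 60/300 = 0.20
  a_PG = 300/1000 = 0.30, a_DG = 0/1000 = 0.00, a_CG = 150/1000 = 0.15, a_GG = 150/1000 = 0.15
I − A =
  [   0.80    -0.05    -0.15    -0.30]
  [  -0.35     0.60     0.00     0.00]
  [   0.00    -0.05     0.65    -0.15]
  [  -0.25    -0.20    -0.20     0.85]
Compute the cofactors C_ij = (−1)^(i+j)·(3×3 minor ij) of I−A; the adjugate is their transpose:
adj(I−A) = Cᵀ =
  [ 0.313500   0.079000   0.112500   0.130500]
  [ 0.182875   0.363625   0.065625   0.076125]
  [ 0.047875   0.056125   0.327125   0.074625]
  [ 0.146500   0.122000   0.125500   0.298000]
det(I−A) = Σ_j (I−A)_1j·C_1j = (0.80)(0.313500) + (-0.05)(0.182875) + (-0.15)(0.047875) + (-0.30)(0.146500) = 0.190525
(I − A)⁻¹ = adj(I−A) / det(I−A) ≈
  [   1.6455     0.4146     0.5905     0.6849]
  [   0.9598     1.9085     0.3444     0.3996]
  [   0.2513     0.2946     1.7170     0.3917]
  [   0.7689     0.6403     0.6587     1.5641]
Δx = (I − A)⁻¹ Δd with Δd having -10 in the Plastics component and 0 elsewhere.
So Δx_D = L_DP · (-10), where L_DP = adj(I−A)_DP / det(I−A) = 0.182875 / 0.190525.
Δx_D = 0.182875 × (-10) / 0.190525 = -1.82875 / 0.190525 ≈ -9.60.

Δx_D = -9.60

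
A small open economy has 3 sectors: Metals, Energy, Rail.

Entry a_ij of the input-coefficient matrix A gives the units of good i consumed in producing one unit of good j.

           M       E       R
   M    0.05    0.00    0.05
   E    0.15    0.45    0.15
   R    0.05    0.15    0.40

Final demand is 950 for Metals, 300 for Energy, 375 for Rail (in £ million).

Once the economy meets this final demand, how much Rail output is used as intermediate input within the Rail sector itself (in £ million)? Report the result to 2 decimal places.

I − A =
  [   0.95     0.00    -0.05]
  [  -0.15     0.55    -0.15]
  [  -0.05    -0.15     0.60]
Cofactors of I−A, C_ij = (−1)^(i+j)·(minor ij) (rows/columns in the sector order above):
  C_11 = (0.55)(0.60) − (-0.15)(-0.15) = 0.3075
  C_12 = −[(-0.15)(0.60) − (-0.15)(-0.05)] = 0.0975
  C_13 = (-0.15)(-0.15) − (0.55)(-0.05) = 0.0500
  C_21 = −[(0.00)(0.60) − (-0.05)(-0.15)] = 0.0075
  C_22 = (0.95)(0.60) − (-0.05)(-0.05) = 0.5675
  C_23 = −[(0.95)(-0.15) − (0.00)(-0.05)] = 0.1425
  C_31 = (0.00)(-0.15) − (-0.05)(0.55) = 0.0275
  C_32 = −[(0.95)(-0.15) − (-0.05)(-0.15)] = 0.1500
  C_33 = (0.95)(0.55) − (0.00)(-0.15) = 0.5225
det(I−A) = Σ_j (I−A)_1j·C_1j = (0.95)(0.3075) + (0.00)(0.0975) + (-0.05)(0.0500) = 0.289625
adj(I−A) = Cᵀ =
  [ 0.3075   0.0075   0.0275]
  [ 0.0975   0.5675   0.1500]
  [ 0.0500   0.1425   0.5225]
(I − A)⁻¹ = adj(I−A) / det(I−A) ≈
  [   1.0617     0.0259     0.0950]
  [   0.3366     1.9594     0.5179]
  [   0.1726     0.4920     1.8041]
First solve x = (I − A)⁻¹ d = adj(I−A)·d / det(I−A); in particular x_R = (0.0500·950 + 0.1425·300 + 0.5225·375) / 0.289625 = 286.1875 / 0.289625 ≈ 988.1312.
Intermediate flow from R to R: z_RR = a_RR · x_R = 0.40 × 286.1875 / 0.289625 = 114.475 / 0.289625 ≈ 395.25.

z_RR = 395.25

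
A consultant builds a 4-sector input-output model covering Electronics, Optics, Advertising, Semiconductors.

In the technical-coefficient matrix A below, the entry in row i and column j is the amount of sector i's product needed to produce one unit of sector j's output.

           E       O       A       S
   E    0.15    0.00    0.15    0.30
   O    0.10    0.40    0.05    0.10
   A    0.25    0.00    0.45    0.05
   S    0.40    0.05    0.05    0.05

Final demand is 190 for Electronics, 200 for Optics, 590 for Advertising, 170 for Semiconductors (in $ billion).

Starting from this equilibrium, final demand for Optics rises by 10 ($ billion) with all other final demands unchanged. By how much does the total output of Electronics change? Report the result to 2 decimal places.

Δx_E = 0.44

I − A =
  [   0.85     0.00    -0.15    -0.30]
  [  -0.10     0.60    -0.05    -0.10]
  [  -0.25     0.00     0.55    -0.05]
  [  -0.40    -0.05    -0.05     0.95]
Compute the cofactors C_ij = (−1)^(i+j)·(3×3 minor ij) of I−A; the adjugate is their transpose:
adj(I−A) = Cᵀ =
  [ 0.309125   0.008625   0.094500   0.103500]
  [ 0.088125   0.333625   0.060375   0.066125]
  [ 0.153500   0.005875   0.406750   0.070500]
  [ 0.142875   0.021500   0.064375   0.258000]
det(I−A) = Σ_j (I−A)_1j·C_1j = (0.85)(0.309125) + (0.00)(0.088125) + (-0.15)(0.153500) + (-0.30)(0.142875) = 0.19686875
(I − A)⁻¹ = adj(I−A) / det(I−A) ≈
  [   1.5702     0.0438     0.4800     0.5257]
  [   0.4476     1.6947     0.3067     0.3359]
  [   0.7797     0.0298     2.0661     0.3581]
  [   0.7257     0.1092     0.3270     1.3105]
Δx = (I − A)⁻¹ Δd with Δd having +10 in the Optics component and 0 elsewhere.
So Δx_E = L_EO · (+10), where L_EO = adj(I−A)_EO / det(I−A) = 0.008625 / 0.19686875.
Δx_E = 0.008625 × (+10) / 0.19686875 = 0.08625 / 0.19686875 ≈ 0.44.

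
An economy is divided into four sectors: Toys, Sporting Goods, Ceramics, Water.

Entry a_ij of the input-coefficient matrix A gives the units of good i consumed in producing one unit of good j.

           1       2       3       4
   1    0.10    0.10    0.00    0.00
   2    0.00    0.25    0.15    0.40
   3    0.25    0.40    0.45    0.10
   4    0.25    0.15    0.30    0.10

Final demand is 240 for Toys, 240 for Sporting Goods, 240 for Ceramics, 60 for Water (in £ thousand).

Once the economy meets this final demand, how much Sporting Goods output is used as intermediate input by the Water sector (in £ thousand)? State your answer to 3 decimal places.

z_24 = 354.879

I − A =
  [   0.90    -0.10     0.00     0.00]
  [   0.00     0.75    -0.15    -0.40]
  [  -0.25    -0.40     0.55    -0.10]
  [  -0.25    -0.15    -0.30     0.90]
Compute the cofactors C_ij = (−1)^(i+j)·(3×3 minor ij) of I−A; the adjugate is their transpose:
adj(I−A) = Cᵀ =
  [ 0.2115   0.0465   0.0255   0.0235]
  [ 0.1225   0.4185   0.2295   0.2115]
  [ 0.2125   0.3625   0.5435   0.2215]
  [ 0.1500   0.2035   0.2265   0.3135]
det(I−A) = Σ_j (I−A)_1j·C_1j = (0.90)(0.2115) + (-0.10)(0.1225) + (0.00)(0.2125) + (0.00)(0.1500) = 0.1781
(I − A)⁻¹ = adj(I−A) / det(I−A) ≈
  [   1.1875     0.2611     0.1432     0.1319]
  [   0.6878     2.3498     1.2886     1.1875]
  [   1.1931     2.0354     3.0517     1.2437]
  [   0.8422     1.1426     1.2718     1.7602]
First solve x = (I − A)⁻¹ d = adj(I−A)·d / det(I−A); in particular x_4 = (0.1500·240 + 0.2035·240 + 0.2265·240 + 0.3135·60) / 0.1781 = 158.01 / 0.1781 ≈ 887.19820.
Intermediate flow from 2 to 4: z_24 = a_24 · x_4 = 0.40 × 158.01 / 0.1781 = 63.204 / 0.1781 ≈ 354.879.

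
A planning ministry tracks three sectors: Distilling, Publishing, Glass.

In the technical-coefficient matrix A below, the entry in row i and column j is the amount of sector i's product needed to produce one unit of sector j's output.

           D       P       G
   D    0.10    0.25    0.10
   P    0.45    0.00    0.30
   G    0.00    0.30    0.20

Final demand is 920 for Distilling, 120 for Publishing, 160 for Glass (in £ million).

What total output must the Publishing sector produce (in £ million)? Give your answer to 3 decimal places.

I − A =
  [   0.90    -0.25    -0.10]
  [  -0.45     1.00    -0.30]
  [   0.00    -0.30     0.80]
Cofactors of I−A, C_ij = (−1)^(i+j)·(minor ij) (rows/columns in the sector order above):
  C_11 = (1.00)(0.80) − (-0.30)(-0.30) = 0.7100
  C_12 = −[(-0.45)(0.80) − (-0.30)(0.00)] = 0.3600
  C_13 = (-0.45)(-0.30) − (1.00)(0.00) = 0.1350
  C_21 = −[(-0.25)(0.80) − (-0.10)(-0.30)] = 0.2300
  C_22 = (0.90)(0.80) − (-0.10)(0.00) = 0.7200
  C_23 = −[(0.90)(-0.30) − (-0.25)(0.00)] = 0.2700
  C_31 = (-0.25)(-0.30) − (-0.10)(1.00) = 0.1750
  C_32 = −[(0.90)(-0.30) − (-0.10)(-0.45)] = 0.3150
  C_33 = (0.90)(1.00) − (-0.25)(-0.45) = 0.7875
det(I−A) = Σ_j (I−A)_1j·C_1j = (0.90)(0.7100) + (-0.25)(0.3600) + (-0.10)(0.1350) = 0.5355
adj(I−A) = Cᵀ =
  [ 0.7100   0.2300   0.1750]
  [ 0.3600   0.7200   0.3150]
  [ 0.1350   0.2700   0.7875]
(I − A)⁻¹ = adj(I−A) / det(I−A) ≈
  [   1.3259     0.4295     0.3268]
  [   0.6723     1.3445     0.5882]
  [   0.2521     0.5042     1.4706]
x = (I − A)⁻¹ d = adj(I−A)·d / det(I−A), with det(I−A) = 0.5355:
  x_D = (0.7100·920 + 0.2300·120 + 0.1750·160) / 0.5355 = 708.80 / 0.5355 ≈ 1323.623
  x_P = (0.3600·920 + 0.7200·120 + 0.3150·160) / 0.5355 = 468.00 / 0.5355 ≈ 873.950
  x_G = (0.1350·920 + 0.2700·120 + 0.7875·160) / 0.5355 = 282.60 / 0.5355 ≈ 527.731

x_P = 873.950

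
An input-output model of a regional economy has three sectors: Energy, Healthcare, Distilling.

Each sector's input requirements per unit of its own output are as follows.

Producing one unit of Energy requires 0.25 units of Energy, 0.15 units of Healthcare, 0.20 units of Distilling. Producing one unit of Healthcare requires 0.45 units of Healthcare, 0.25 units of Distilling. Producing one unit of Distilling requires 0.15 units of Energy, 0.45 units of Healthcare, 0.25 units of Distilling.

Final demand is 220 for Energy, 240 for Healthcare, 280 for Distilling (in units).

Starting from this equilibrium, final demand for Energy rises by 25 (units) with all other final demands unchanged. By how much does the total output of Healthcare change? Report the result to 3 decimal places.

I − A =
  [   0.75     0.00    -0.15]
  [  -0.15     0.55    -0.45]
  [  -0.20    -0.25     0.75]
Cofactors of I−A, C_ij = (−1)^(i+j)·(minor ij) (rows/columns in the sector order above):
  C_11 = (0.55)(0.75) − (-0.45)(-0.25) = 0.3000
  C_12 = −[(-0.15)(0.75) − (-0.45)(-0.20)] = 0.2025
  C_13 = (-0.15)(-0.25) − (0.55)(-0.20) = 0.1475
  C_21 = −[(0.00)(0.75) − (-0.15)(-0.25)] = 0.0375
  C_22 = (0.75)(0.75) − (-0.15)(-0.20) = 0.5325
  C_23 = −[(0.75)(-0.25) − (0.00)(-0.20)] = 0.1875
  C_31 = (0.00)(-0.45) − (-0.15)(0.55) = 0.0825
  C_32 = −[(0.75)(-0.45) − (-0.15)(-0.15)] = 0.3600
  C_33 = (0.75)(0.55) − (0.00)(-0.15) = 0.4125
det(I−A) = Σ_j (I−A)_1j·C_1j = (0.75)(0.3000) + (0.00)(0.2025) + (-0.15)(0.1475) = 0.202875
adj(I−A) = Cᵀ =
  [ 0.3000   0.0375   0.0825]
  [ 0.2025   0.5325   0.3600]
  [ 0.1475   0.1875   0.4125]
(I − A)⁻¹ = adj(I−A) / det(I−A) ≈
  [   1.4787     0.1848     0.4067]
  [   0.9982     2.6248     1.7745]
  [   0.7270     0.9242     2.0333]
Δx = (I − A)⁻¹ Δd with Δd having +25 in the Energy component and 0 elsewhere.
So Δx_2 = L_21 · (+25), where L_21 = adj(I−A)_21 / det(I−A) = 0.2025 / 0.202875.
Δx_2 = 0.2025 × (+25) / 0.202875 = 5.0625 / 0.202875 ≈ 24.954.

Δx_2 = 24.954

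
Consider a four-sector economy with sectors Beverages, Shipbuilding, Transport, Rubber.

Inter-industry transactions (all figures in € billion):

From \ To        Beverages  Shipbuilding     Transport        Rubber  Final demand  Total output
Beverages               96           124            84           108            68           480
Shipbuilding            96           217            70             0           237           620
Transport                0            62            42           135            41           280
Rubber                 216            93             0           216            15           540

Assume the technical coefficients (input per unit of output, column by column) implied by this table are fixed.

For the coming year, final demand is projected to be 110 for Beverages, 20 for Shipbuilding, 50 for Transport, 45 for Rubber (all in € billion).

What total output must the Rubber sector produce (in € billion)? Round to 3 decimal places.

x_4 = 412.086

Technical coefficients a_ij = z_ij / X_j:
  a_11 = 96/480 = 0.20, a_21 = 96/480 = 0.20, a_31 = 0/480 = 0.00, a_41 = 216/480 = 0.45
  a_12 = 124/620 = 0.20, a_22 = 217/620 = 0.35, a_32 = 62/620 = 0.10, a_42 = 93/620 = 0.15
  a_13 = 84/280 = 0.30, a_23 = 70/280 = 0.25, a_33 = 42/280 = 0.15, a_43 = 0/280 = 0.00
  a_14 = 108/540 = 0.20, a_24 = 0/540 = 0.00, a_34 = 135/540 = 0.25, a_44 = 216/540 = 0.40
I − A =
  [   0.80    -0.20    -0.30    -0.20]
  [  -0.20     0.65    -0.25     0.00]
  [   0.00    -0.10     0.85    -0.25]
  [  -0.45    -0.15     0.00     0.60]
Compute the cofactors C_ij = (−1)^(i+j)·(3×3 minor ij) of I−A; the adjugate is their transpose:
adj(I−A) = Cᵀ =
  [ 0.307125   0.156750   0.154500   0.166750]
  [ 0.130125   0.297750   0.133500   0.099000]
  [ 0.092625   0.091500   0.223500   0.124000]
  [ 0.262875   0.192000   0.149250   0.382000]
det(I−A) = Σ_j (I−A)_1j·C_1j = (0.80)(0.307125) + (-0.20)(0.130125) + (-0.30)(0.092625) + (-0.20)(0.262875) = 0.1393125
(I − A)⁻¹ = adj(I−A) / det(I−A) ≈
  [   2.2046     1.1252     1.1090     1.1969]
  [   0.9341     2.1373     0.9583     0.7106]
  [   0.6649     0.6568     1.6043     0.8901]
  [   1.8869     1.3782     1.0713     2.7420]
x = (I − A)⁻¹ d = adj(I−A)·d / det(I−A), with det(I−A) = 0.1393125:
  x_1 = (0.307125·110 + 0.156750·20 + 0.154500·50 + 0.166750·45) / 0.1393125 = 52.1475 / 0.1393125 ≈ 374.320
  x_2 = (0.130125·110 + 0.297750·20 + 0.133500·50 + 0.099000·45) / 0.1393125 = 31.39875 / 0.1393125 ≈ 225.384
  x_3 = (0.092625·110 + 0.091500·20 + 0.223500·50 + 0.124000·45) / 0.1393125 = 28.77375 / 0.1393125 ≈ 206.541
  x_4 = (0.262875·110 + 0.192000·20 + 0.149250·50 + 0.382000·45) / 0.1393125 = 57.40875 / 0.1393125 ≈ 412.086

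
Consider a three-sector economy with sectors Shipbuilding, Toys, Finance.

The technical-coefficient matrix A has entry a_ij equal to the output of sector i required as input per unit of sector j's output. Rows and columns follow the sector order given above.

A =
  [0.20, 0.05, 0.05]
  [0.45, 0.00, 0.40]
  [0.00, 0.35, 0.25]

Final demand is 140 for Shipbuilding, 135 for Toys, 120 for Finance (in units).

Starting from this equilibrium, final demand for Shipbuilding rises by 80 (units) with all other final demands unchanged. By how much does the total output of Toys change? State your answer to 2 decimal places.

I − A =
  [   0.80    -0.05    -0.05]
  [  -0.45     1.00    -0.40]
  [   0.00    -0.35     0.75]
Cofactors of I−A, C_ij = (−1)^(i+j)·(minor ij) (rows/columns in the sector order above):
  C_11 = (1.00)(0.75) − (-0.40)(-0.35) = 0.6100
  C_12 = −[(-0.45)(0.75) − (-0.40)(0.00)] = 0.3375
  C_13 = (-0.45)(-0.35) − (1.00)(0.00) = 0.1575
  C_21 = −[(-0.05)(0.75) − (-0.05)(-0.35)] = 0.0550
  C_22 = (0.80)(0.75) − (-0.05)(0.00) = 0.6000
  C_23 = −[(0.80)(-0.35) − (-0.05)(0.00)] = 0.2800
  C_31 = (-0.05)(-0.40) − (-0.05)(1.00) = 0.0700
  C_32 = −[(0.80)(-0.40) − (-0.05)(-0.45)] = 0.3425
  C_33 = (0.80)(1.00) − (-0.05)(-0.45) = 0.7775
det(I−A) = Σ_j (I−A)_1j·C_1j = (0.80)(0.6100) + (-0.05)(0.3375) + (-0.05)(0.1575) = 0.46325
adj(I−A) = Cᵀ =
  [ 0.6100   0.0550   0.0700]
  [ 0.3375   0.6000   0.3425]
  [ 0.1575   0.2800   0.7775]
(I − A)⁻¹ = adj(I−A) / det(I−A) ≈
  [   1.3168     0.1187     0.1511]
  [   0.7285     1.2952     0.7393]
  [   0.3400     0.6044     1.6784]
Δx = (I − A)⁻¹ Δd with Δd having +80 in the Shipbuilding component and 0 elsewhere.
So Δx_2 = L_21 · (+80), where L_21 = adj(I−A)_21 / det(I−A) = 0.3375 / 0.46325.
Δx_2 = 0.3375 × (+80) / 0.46325 = 27.00 / 0.46325 ≈ 58.28.

Δx_2 = 58.28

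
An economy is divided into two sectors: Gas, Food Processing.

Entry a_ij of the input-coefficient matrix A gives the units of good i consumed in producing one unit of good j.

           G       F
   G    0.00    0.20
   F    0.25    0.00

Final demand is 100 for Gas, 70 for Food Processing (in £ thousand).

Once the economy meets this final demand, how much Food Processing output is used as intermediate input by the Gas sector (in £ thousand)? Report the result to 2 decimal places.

I − A =
  [   1.00    -0.20]
  [  -0.25     1.00]
det(I−A) = (1.00)(1.00) − (-0.20)(-0.25) = 0.9500
adj(I−A) = [[1.00, 0.20], [0.25, 1.00]]
(I − A)⁻¹ = adj(I−A) / det(I−A) ≈
  [   1.0526     0.2105]
  [   0.2632     1.0526]
First solve x = (I − A)⁻¹ d = adj(I−A)·d / det(I−A); in particular x_G = (1.00·100 + 0.20·70) / 0.9500 = 114.00 / 0.9500 = 120.0000.
Intermediate flow from F to G: z_FG = a_FG · x_G = 0.25 × 114.00 / 0.9500 = 28.50 / 0.9500 = 30.00.

z_FG = 30.00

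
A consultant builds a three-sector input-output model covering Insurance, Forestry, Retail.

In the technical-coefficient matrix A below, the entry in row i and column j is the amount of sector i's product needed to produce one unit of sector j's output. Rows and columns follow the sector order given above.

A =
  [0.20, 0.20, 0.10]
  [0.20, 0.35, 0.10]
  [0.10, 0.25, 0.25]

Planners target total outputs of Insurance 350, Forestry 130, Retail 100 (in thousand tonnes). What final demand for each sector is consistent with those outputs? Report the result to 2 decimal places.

d_I = 244.00, d_F = 4.50, d_R = 7.50

I − A =
  [   0.80    -0.20    -0.10]
  [  -0.20     0.65    -0.10]
  [  -0.10    -0.25     0.75]
d = (I − A) x:
  d_I = (+0.80)·350 + (-0.20)·130 + (-0.10)·100 = 244.00
  d_F = (-0.20)·350 + (+0.65)·130 + (-0.10)·100 = 4.50
  d_R = (-0.10)·350 + (-0.25)·130 + (+0.75)·100 = 7.50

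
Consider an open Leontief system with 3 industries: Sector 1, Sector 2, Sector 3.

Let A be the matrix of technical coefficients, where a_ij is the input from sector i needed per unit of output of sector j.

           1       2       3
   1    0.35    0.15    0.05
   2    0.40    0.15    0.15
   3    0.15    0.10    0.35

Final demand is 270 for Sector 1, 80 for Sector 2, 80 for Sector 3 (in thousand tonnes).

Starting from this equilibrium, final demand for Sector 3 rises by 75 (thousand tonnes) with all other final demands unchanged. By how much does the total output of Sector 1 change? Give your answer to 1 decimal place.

I − A =
  [   0.65    -0.15    -0.05]
  [  -0.40     0.85    -0.15]
  [  -0.15    -0.10     0.65]
Cofactors of I−A, C_ij = (−1)^(i+j)·(minor ij) (rows/columns in the sector order above):
  C_11 = (0.85)(0.65) − (-0.15)(-0.10) = 0.5375
  C_12 = −[(-0.40)(0.65) − (-0.15)(-0.15)] = 0.2825
  C_13 = (-0.40)(-0.10) − (0.85)(-0.15) = 0.1675
  C_21 = −[(-0.15)(0.65) − (-0.05)(-0.10)] = 0.1025
  C_22 = (0.65)(0.65) − (-0.05)(-0.15) = 0.4150
  C_23 = −[(0.65)(-0.10) − (-0.15)(-0.15)] = 0.0875
  C_31 = (-0.15)(-0.15) − (-0.05)(0.85) = 0.0650
  C_32 = −[(0.65)(-0.15) − (-0.05)(-0.40)] = 0.1175
  C_33 = (0.65)(0.85) − (-0.15)(-0.40) = 0.4925
det(I−A) = Σ_j (I−A)_1j·C_1j = (0.65)(0.5375) + (-0.15)(0.2825) + (-0.05)(0.1675) = 0.298625
adj(I−A) = Cᵀ =
  [ 0.5375   0.1025   0.0650]
  [ 0.2825   0.4150   0.1175]
  [ 0.1675   0.0875   0.4925]
(I − A)⁻¹ = adj(I−A) / det(I−A) ≈
  [   1.7999     0.3432     0.2177]
  [   0.9460     1.3897     0.3935]
  [   0.5609     0.2930     1.6492]
Δx = (I − A)⁻¹ Δd with Δd having +75 in the Sector 3 component and 0 elsewhere.
So Δx_1 = L_13 · (+75), where L_13 = adj(I−A)_13 / det(I−A) = 0.0650 / 0.298625.
Δx_1 = 0.0650 × (+75) / 0.298625 = 4.875 / 0.298625 ≈ 16.3.

Δx_1 = 16.3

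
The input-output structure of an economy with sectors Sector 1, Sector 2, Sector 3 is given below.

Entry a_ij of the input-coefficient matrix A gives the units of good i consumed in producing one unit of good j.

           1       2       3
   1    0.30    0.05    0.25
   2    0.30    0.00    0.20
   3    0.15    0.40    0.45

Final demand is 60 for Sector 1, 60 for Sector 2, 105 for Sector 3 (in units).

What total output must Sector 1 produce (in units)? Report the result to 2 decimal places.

x_1 = 250.84

I − A =
  [   0.70    -0.05    -0.25]
  [  -0.30     1.00    -0.20]
  [  -0.15    -0.40     0.55]
Cofactors of I−A, C_ij = (−1)^(i+j)·(minor ij) (rows/columns in the sector order above):
  C_11 = (1.00)(0.55) − (-0.20)(-0.40) = 0.4700
  C_12 = −[(-0.30)(0.55) − (-0.20)(-0.15)] = 0.1950
  C_13 = (-0.30)(-0.40) − (1.00)(-0.15) = 0.2700
  C_21 = −[(-0.05)(0.55) − (-0.25)(-0.40)] = 0.1275
  C_22 = (0.70)(0.55) − (-0.25)(-0.15) = 0.3475
  C_23 = −[(0.70)(-0.40) − (-0.05)(-0.15)] = 0.2875
  C_31 = (-0.05)(-0.20) − (-0.25)(1.00) = 0.2600
  C_32 = −[(0.70)(-0.20) − (-0.25)(-0.30)] = 0.2150
  C_33 = (0.70)(1.00) − (-0.05)(-0.30) = 0.6850
det(I−A) = Σ_j (I−A)_1j·C_1j = (0.70)(0.4700) + (-0.05)(0.1950) + (-0.25)(0.2700) = 0.25175
adj(I−A) = Cᵀ =
  [ 0.4700   0.1275   0.2600]
  [ 0.1950   0.3475   0.2150]
  [ 0.2700   0.2875   0.6850]
(I − A)⁻¹ = adj(I−A) / det(I−A) ≈
  [   1.8669     0.5065     1.0328]
  [   0.7746     1.3803     0.8540]
  [   1.0725     1.1420     2.7210]
x = (I − A)⁻¹ d = adj(I−A)·d / det(I−A), with det(I−A) = 0.25175:
  x_1 = (0.4700·60 + 0.1275·60 + 0.2600·105) / 0.25175 = 63.15 / 0.25175 ≈ 250.84
  x_2 = (0.1950·60 + 0.3475·60 + 0.2150·105) / 0.25175 = 55.125 / 0.25175 ≈ 218.97
  x_3 = (0.2700·60 + 0.2875·60 + 0.6850·105) / 0.25175 = 105.375 / 0.25175 ≈ 418.57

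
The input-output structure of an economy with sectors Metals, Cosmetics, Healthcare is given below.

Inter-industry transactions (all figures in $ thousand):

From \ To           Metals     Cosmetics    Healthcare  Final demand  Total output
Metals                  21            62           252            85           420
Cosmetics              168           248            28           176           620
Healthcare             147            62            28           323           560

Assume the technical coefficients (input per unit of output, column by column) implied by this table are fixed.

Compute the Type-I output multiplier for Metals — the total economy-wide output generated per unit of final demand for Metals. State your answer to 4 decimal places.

Technical coefficients a_ij = z_ij / X_j:
  a_MM = 21/420 = 0.05, a_CM = 168/420 = 0.40, a_HM = 147/420 = 0.35
  a_MC = 62/620 = 0.10, a_CC = 248/620 = 0.40, a_HC = 62/620 = 0.10
  a_MH = 252/560 = 0.45, a_CH = 28/560 = 0.05, a_HH = 28/560 = 0.05
I − A =
  [   0.95    -0.10    -0.45]
  [  -0.40     0.60    -0.05]
  [  -0.35    -0.10     0.95]
Cofactors of I−A, C_ij = (−1)^(i+j)·(minor ij) (rows/columns in the sector order above):
  C_11 = (0.60)(0.95) − (-0.05)(-0.10) = 0.5650
  C_12 = −[(-0.40)(0.95) − (-0.05)(-0.35)] = 0.3975
  C_13 = (-0.40)(-0.10) − (0.60)(-0.35) = 0.2500
  C_21 = −[(-0.10)(0.95) − (-0.45)(-0.10)] = 0.1400
  C_22 = (0.95)(0.95) − (-0.45)(-0.35) = 0.7450
  C_23 = −[(0.95)(-0.10) − (-0.10)(-0.35)] = 0.1300
  C_31 = (-0.10)(-0.05) − (-0.45)(0.60) = 0.2750
  C_32 = −[(0.95)(-0.05) − (-0.45)(-0.40)] = 0.2275
  C_33 = (0.95)(0.60) − (-0.10)(-0.40) = 0.5300
det(I−A) = Σ_j (I−A)_1j·C_1j = (0.95)(0.5650) + (-0.10)(0.3975) + (-0.45)(0.2500) = 0.3845
adj(I−A) = Cᵀ =
  [ 0.5650   0.1400   0.2750]
  [ 0.3975   0.7450   0.2275]
  [ 0.2500   0.1300   0.5300]
(I − A)⁻¹ = adj(I−A) / det(I−A) ≈
  [   1.46944     0.36411     0.71521]
  [   1.03381     1.93758     0.59168]
  [   0.65020     0.33810     1.37841]
The output multiplier for sector j is the column-j sum of the Leontief inverse (I − A)⁻¹ = adj(I−A) / det(I−A).
Column M of adj(I−A): (0.5650, 0.3975, 0.2500); det(I−A) = 0.3845.
m_M = (0.5650 + 0.3975 + 0.2500) / 0.3845 = 1.2125 / 0.3845 ≈ 3.1534.

m_M = 3.1534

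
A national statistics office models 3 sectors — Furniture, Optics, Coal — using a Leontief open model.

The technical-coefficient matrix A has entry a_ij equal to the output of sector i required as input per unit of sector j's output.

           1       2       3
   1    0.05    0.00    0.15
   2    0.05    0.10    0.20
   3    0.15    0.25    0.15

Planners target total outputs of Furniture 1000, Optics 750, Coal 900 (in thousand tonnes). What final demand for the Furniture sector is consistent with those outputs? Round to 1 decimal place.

d_1 = 815.0

I − A =
  [   0.95     0.00    -0.15]
  [  -0.05     0.90    -0.20]
  [  -0.15    -0.25     0.85]
d = (I − A) x:
  d_1 = (+0.95)·1000 + (+0.00)·750 + (-0.15)·900 = 815.0
  d_2 = (-0.05)·1000 + (+0.90)·750 + (-0.20)·900 = 445.0
  d_3 = (-0.15)·1000 + (-0.25)·750 + (+0.85)·900 = 427.5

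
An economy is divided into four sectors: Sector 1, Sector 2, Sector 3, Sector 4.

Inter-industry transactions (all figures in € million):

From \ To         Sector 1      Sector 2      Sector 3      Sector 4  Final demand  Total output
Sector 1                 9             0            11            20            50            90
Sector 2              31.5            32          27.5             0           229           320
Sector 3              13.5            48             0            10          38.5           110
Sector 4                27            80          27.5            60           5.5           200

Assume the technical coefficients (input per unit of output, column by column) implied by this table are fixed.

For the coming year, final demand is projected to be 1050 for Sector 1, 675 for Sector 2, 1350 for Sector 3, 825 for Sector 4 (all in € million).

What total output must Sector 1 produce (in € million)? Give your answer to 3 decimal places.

Technical coefficients a_ij = z_ij / X_j:
  a_11 = 9/90 = 0.10, a_21 = 31.5/90 = 0.35, a_31 = 13.5/90 = 0.15, a_41 = 27/90 = 0.30
  a_12 = 0/320 = 0.00, a_22 = 32/320 = 0.10, a_32 = 48/320 = 0.15, a_42 = 80/320 = 0.25
  a_13 = 11/110 = 0.10, a_23 = 27.5/110 = 0.25, a_33 = 0/110 = 0.00, a_43 = 27.5/110 = 0.25
  a_14 = 20/200 = 0.10, a_24 = 0/200 = 0.00, a_34 = 10/200 = 0.05, a_44 = 60/200 = 0.30
I − A =
  [   0.90     0.00    -0.10    -0.10]
  [  -0.35     0.90    -0.25     0.00]
  [  -0.15    -0.15     1.00    -0.05]
  [  -0.30    -0.25    -0.25     0.70]
Compute the cofactors C_ij = (−1)^(i+j)·(3×3 minor ij) of I−A; the adjugate is their transpose:
adj(I−A) = Cᵀ =
  [ 0.589375   0.040500   0.091750   0.090750]
  [ 0.270625   0.573000   0.183250   0.051750]
  [ 0.149125   0.105000   0.531250   0.059250]
  [ 0.402500   0.259500   0.294500   0.757500]
det(I−A) = Σ_j (I−A)_1j·C_1j = (0.90)(0.589375) + (0.00)(0.270625) + (-0.10)(0.149125) + (-0.10)(0.402500) = 0.475275
(I − A)⁻¹ = adj(I−A) / det(I−A) ≈
  [   1.2401     0.0852     0.1930     0.1909]
  [   0.5694     1.2056     0.3856     0.1089]
  [   0.3138     0.2209     1.1178     0.1247]
  [   0.8469     0.5460     0.6196     1.5938]
x = (I − A)⁻¹ d = adj(I−A)·d / det(I−A), with det(I−A) = 0.475275:
  x_1 = (0.589375·1050 + 0.040500·675 + 0.091750·1350 + 0.090750·825) / 0.475275 = 844.9125 / 0.475275 ≈ 1777.734
  x_2 = (0.270625·1050 + 0.573000·675 + 0.183250·1350 + 0.051750·825) / 0.475275 = 961.0125 / 0.475275 ≈ 2022.014
  x_3 = (0.149125·1050 + 0.105000·675 + 0.531250·1350 + 0.059250·825) / 0.475275 = 993.525 / 0.475275 ≈ 2090.421
  x_4 = (0.402500·1050 + 0.259500·675 + 0.294500·1350 + 0.757500·825) / 0.475275 = 1620.30 / 0.475275 ≈ 3409.184

x_1 = 1777.734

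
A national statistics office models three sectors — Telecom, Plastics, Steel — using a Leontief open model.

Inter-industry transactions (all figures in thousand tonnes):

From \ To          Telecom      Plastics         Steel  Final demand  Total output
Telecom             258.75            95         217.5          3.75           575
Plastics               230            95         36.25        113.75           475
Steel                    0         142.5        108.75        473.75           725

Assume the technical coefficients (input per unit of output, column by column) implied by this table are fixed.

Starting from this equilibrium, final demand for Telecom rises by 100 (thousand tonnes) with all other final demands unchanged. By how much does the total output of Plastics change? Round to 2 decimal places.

Δx_P = 129.89

Technical coefficients a_ij = z_ij / X_j:
  a_TT = 258.75/575 = 0.45, a_PT = 230/575 = 0.40, a_ST = 0/575 = 0.00
  a_TP = 95/475 = 0.20, a_PP = 95/475 = 0.20, a_SP = 142.5/475 = 0.30
  a_TS = 217.5/725 = 0.30, a_PS = 36.25/725 = 0.05, a_SS = 108.75/725 = 0.15
I − A =
  [   0.55    -0.20    -0.30]
  [  -0.40     0.80    -0.05]
  [   0.00    -0.30     0.85]
Cofactors of I−A, C_ij = (−1)^(i+j)·(minor ij) (rows/columns in the sector order above):
  C_11 = (0.80)(0.85) − (-0.05)(-0.30) = 0.6650
  C_12 = −[(-0.40)(0.85) − (-0.05)(0.00)] = 0.3400
  C_13 = (-0.40)(-0.30) − (0.80)(0.00) = 0.1200
  C_21 = −[(-0.20)(0.85) − (-0.30)(-0.30)] = 0.2600
  C_22 = (0.55)(0.85) − (-0.30)(0.00) = 0.4675
  C_23 = −[(0.55)(-0.30) − (-0.20)(0.00)] = 0.1650
  C_31 = (-0.20)(-0.05) − (-0.30)(0.80) = 0.2500
  C_32 = −[(0.55)(-0.05) − (-0.30)(-0.40)] = 0.1475
  C_33 = (0.55)(0.80) − (-0.20)(-0.40) = 0.3600
det(I−A) = Σ_j (I−A)_1j·C_1j = (0.55)(0.6650) + (-0.20)(0.3400) + (-0.30)(0.1200) = 0.26175
adj(I−A) = Cᵀ =
  [ 0.6650   0.2600   0.2500]
  [ 0.3400   0.4675   0.1475]
  [ 0.1200   0.1650   0.3600]
(I − A)⁻¹ = adj(I−A) / det(I−A) ≈
  [   2.5406     0.9933     0.9551]
  [   1.2989     1.7861     0.5635]
  [   0.4585     0.6304     1.3754]
Δx = (I − A)⁻¹ Δd with Δd having +100 in the Telecom component and 0 elsewhere.
So Δx_P = L_PT · (+100), where L_PT = adj(I−A)_PT / det(I−A) = 0.3400 / 0.26175.
Δx_P = 0.3400 × (+100) / 0.26175 = 34.00 / 0.26175 ≈ 129.89.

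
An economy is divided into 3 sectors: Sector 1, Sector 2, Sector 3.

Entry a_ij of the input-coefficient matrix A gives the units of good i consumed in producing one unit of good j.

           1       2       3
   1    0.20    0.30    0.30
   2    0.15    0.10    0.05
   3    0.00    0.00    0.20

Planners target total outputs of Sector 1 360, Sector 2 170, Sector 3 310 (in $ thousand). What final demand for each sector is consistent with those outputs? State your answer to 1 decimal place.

I − A =
  [   0.80    -0.30    -0.30]
  [  -0.15     0.90    -0.05]
  [   0.00     0.00     0.80]
d = (I − A) x:
  d_1 = (+0.80)·360 + (-0.30)·170 + (-0.30)·310 = 144.0
  d_2 = (-0.15)·360 + (+0.90)·170 + (-0.05)·310 = 83.5
  d_3 = (+0.00)·360 + (+0.00)·170 + (+0.80)·310 = 248.0

d_1 = 144.0, d_2 = 83.5, d_3 = 248.0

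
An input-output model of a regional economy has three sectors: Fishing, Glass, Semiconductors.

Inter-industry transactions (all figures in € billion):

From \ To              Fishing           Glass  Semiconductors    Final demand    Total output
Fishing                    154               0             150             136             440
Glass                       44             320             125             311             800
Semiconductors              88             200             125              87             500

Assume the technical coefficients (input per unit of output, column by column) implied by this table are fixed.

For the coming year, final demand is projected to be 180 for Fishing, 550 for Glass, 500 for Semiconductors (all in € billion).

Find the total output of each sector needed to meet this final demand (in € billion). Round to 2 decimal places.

x_1 = 964.61, x_2 = 1698.26, x_3 = 1489.98

Technical coefficients a_ij = z_ij / X_j:
  a_11 = 154/440 = 0.35, a_21 = 44/440 = 0.10, a_31 = 88/440 = 0.20
  a_12 = 0/800 = 0.00, a_22 = 320/800 = 0.40, a_32 = 200/800 = 0.25
  a_13 = 150/500 = 0.30, a_23 = 125/500 = 0.25, a_33 = 125/500 = 0.25
I − A =
  [   0.65     0.00    -0.30]
  [  -0.10     0.60    -0.25]
  [  -0.20    -0.25     0.75]
Cofactors of I−A, C_ij = (−1)^(i+j)·(minor ij) (rows/columns in the sector order above):
  C_11 = (0.60)(0.75) − (-0.25)(-0.25) = 0.3875
  C_12 = −[(-0.10)(0.75) − (-0.25)(-0.20)] = 0.1250
  C_13 = (-0.10)(-0.25) − (0.60)(-0.20) = 0.1450
  C_21 = −[(0.00)(0.75) − (-0.30)(-0.25)] = 0.0750
  C_22 = (0.65)(0.75) − (-0.30)(-0.20) = 0.4275
  C_23 = −[(0.65)(-0.25) − (0.00)(-0.20)] = 0.1625
  C_31 = (0.00)(-0.25) − (-0.30)(0.60) = 0.1800
  C_32 = −[(0.65)(-0.25) − (-0.30)(-0.10)] = 0.1925
  C_33 = (0.65)(0.60) − (0.00)(-0.10) = 0.3900
det(I−A) = Σ_j (I−A)_1j·C_1j = (0.65)(0.3875) + (0.00)(0.1250) + (-0.30)(0.1450) = 0.208375
adj(I−A) = Cᵀ =
  [ 0.3875   0.0750   0.1800]
  [ 0.1250   0.4275   0.1925]
  [ 0.1450   0.1625   0.3900]
(I − A)⁻¹ = adj(I−A) / det(I−A) ≈
  [   1.8596     0.3599     0.8638]
  [   0.5999     2.0516     0.9238]
  [   0.6959     0.7798     1.8716]
x = (I − A)⁻¹ d = adj(I−A)·d / det(I−A), with det(I−A) = 0.208375:
  x_1 = (0.3875·180 + 0.0750·550 + 0.1800·500) / 0.208375 = 201.00 / 0.208375 ≈ 964.61
  x_2 = (0.1250·180 + 0.4275·550 + 0.1925·500) / 0.208375 = 353.875 / 0.208375 ≈ 1698.26
  x_3 = (0.1450·180 + 0.1625·550 + 0.3900·500) / 0.208375 = 310.475 / 0.208375 ≈ 1489.98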